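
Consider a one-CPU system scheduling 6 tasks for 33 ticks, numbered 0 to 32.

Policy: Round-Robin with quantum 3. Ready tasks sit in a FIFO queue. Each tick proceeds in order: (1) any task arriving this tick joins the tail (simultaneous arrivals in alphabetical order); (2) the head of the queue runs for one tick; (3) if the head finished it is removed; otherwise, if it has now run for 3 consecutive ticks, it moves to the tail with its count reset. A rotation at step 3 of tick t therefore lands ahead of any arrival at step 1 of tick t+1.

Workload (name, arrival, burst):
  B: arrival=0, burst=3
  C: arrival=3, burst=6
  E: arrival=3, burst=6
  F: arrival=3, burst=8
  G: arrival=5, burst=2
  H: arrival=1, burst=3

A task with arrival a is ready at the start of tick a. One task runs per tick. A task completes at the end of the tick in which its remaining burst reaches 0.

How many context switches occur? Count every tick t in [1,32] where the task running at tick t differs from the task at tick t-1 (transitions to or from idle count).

context switches = 9

t=0: queue=[B] q_used=0 → run B
t=1: queue=[B,H] q_used=1 → run B
t=2: queue=[B,H] q_used=2 → run B
t=3: queue=[H,C,E,F] q_used=0 → run H
t=4: queue=[H,C,E,F] q_used=1 → run H
t=5: queue=[H,C,E,F,G] q_used=2 → run H
t=6: queue=[C,E,F,G] q_used=0 → run C
t=7: queue=[C,E,F,G] q_used=1 → run C
t=8: queue=[C,E,F,G] q_used=2 → run C
t=9: queue=[E,F,G,C] q_used=0 → run E
t=10: queue=[E,F,G,C] q_used=1 → run E
t=11: queue=[E,F,G,C] q_used=2 → run E
t=12: queue=[F,G,C,E] q_used=0 → run F
t=13: queue=[F,G,C,E] q_used=1 → run F
t=14: queue=[F,G,C,E] q_used=2 → run F
t=15: queue=[G,C,E,F] q_used=0 → run G
t=16: queue=[G,C,E,F] q_used=1 → run G
t=17: queue=[C,E,F] q_used=0 → run C
t=18: queue=[C,E,F] q_used=1 → run C
t=19: queue=[C,E,F] q_used=2 → run C
t=20: queue=[E,F] q_used=0 → run E
t=21: queue=[E,F] q_used=1 → run E
t=22: queue=[E,F] q_used=2 → run E
t=23: queue=[F] q_used=0 → run F
t=24: queue=[F] q_used=1 → run F
t=25: queue=[F] q_used=2 → run F
t=26: queue=[F] q_used=0 → run F
t=27: queue=[F] q_used=1 → run F
t=28: (idle)
t=29: (idle)
t=30: (idle)
t=31: (idle)
t=32: (idle)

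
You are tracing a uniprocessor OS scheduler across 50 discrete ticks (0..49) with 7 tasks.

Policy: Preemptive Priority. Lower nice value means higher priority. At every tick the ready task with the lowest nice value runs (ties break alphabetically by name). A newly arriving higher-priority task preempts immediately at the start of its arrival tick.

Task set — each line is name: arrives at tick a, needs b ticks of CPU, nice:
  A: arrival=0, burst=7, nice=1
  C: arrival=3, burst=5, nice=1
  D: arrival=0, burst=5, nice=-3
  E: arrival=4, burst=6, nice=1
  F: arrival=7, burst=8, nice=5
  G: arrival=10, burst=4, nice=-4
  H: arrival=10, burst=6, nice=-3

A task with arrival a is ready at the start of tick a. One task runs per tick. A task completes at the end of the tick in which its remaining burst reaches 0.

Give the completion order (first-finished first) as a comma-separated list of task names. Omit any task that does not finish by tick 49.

completion order = D, G, H, A, C, E, F

t=0: ready={A,D} → run D
t=1: ready={A,D} → run D
t=2: ready={A,D} → run D
t=3: ready={A,C,D} → run D
t=4: ready={A,C,D,E} → run D
t=5: ready={A,C,E} → run A
t=6: ready={A,C,E} → run A
t=7: ready={A,C,E,F} → run A
t=8: ready={A,C,E,F} → run A
t=9: ready={A,C,E,F} → run A
t=10: ready={A,C,E,F,G,H} → run G
t=11: ready={A,C,E,F,G,H} → run G
t=12: ready={A,C,E,F,G,H} → run G
t=13: ready={A,C,E,F,G,H} → run G
t=14: ready={A,C,E,F,H} → run H
t=15: ready={A,C,E,F,H} → run H
t=16: ready={A,C,E,F,H} → run H
t=17: ready={A,C,E,F,H} → run H
t=18: ready={A,C,E,F,H} → run H
t=19: ready={A,C,E,F,H} → run H
t=20: ready={A,C,E,F} → run A
t=21: ready={A,C,E,F} → run A
t=22: ready={C,E,F} → run C
t=23: ready={C,E,F} → run C
t=24: ready={C,E,F} → run C
t=25: ready={C,E,F} → run C
t=26: ready={C,E,F} → run C
t=27: ready={E,F} → run E
t=28: ready={E,F} → run E
t=29: ready={E,F} → run E
t=30: ready={E,F} → run E
t=31: ready={E,F} → run E
t=32: ready={E,F} → run E
t=33: ready={F} → run F
t=34: ready={F} → run F
t=35: ready={F} → run F
t=36: ready={F} → run F
t=37: ready={F} → run F
t=38: ready={F} → run F
t=39: ready={F} → run F
t=40: ready={F} → run F
t=41: (idle)
t=42: (idle)
t=43: (idle)
t=44: (idle)
t=45: (idle)
t=46: (idle)
t=47: (idle)
t=48: (idle)
t=49: (idle)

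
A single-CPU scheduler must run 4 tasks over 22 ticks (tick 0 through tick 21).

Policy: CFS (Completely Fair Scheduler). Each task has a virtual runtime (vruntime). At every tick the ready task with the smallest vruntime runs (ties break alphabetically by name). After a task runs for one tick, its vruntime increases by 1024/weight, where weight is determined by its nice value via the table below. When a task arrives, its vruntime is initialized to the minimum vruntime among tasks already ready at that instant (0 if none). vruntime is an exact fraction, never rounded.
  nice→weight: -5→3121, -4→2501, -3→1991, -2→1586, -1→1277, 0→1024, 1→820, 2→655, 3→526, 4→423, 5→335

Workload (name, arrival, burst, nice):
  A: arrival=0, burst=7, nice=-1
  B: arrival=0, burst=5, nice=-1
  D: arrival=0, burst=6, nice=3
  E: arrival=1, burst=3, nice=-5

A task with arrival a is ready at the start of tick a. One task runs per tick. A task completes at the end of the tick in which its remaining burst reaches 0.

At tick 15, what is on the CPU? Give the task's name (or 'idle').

t=0: vr[A=0 B=0 D=0] → run A
t=1: vr[A=1024/1277 B=0 D=0 E=0] → run B
t=2: vr[A=1024/1277 B=1024/1277 D=0 E=0] → run D
t=3: vr[A=1024/1277 B=1024/1277 D=512/263 E=0] → run E
t=4: vr[A=1024/1277 B=1024/1277 D=512/263 E=1024/3121] → run E
t=5: vr[A=1024/1277 B=1024/1277 D=512/263 E=2048/3121] → run E
t=6: vr[A=1024/1277 B=1024/1277 D=512/263] → run A
t=7: vr[A=2048/1277 B=1024/1277 D=512/263] → run B
t=8: vr[A=2048/1277 B=2048/1277 D=512/263] → run A
t=9: vr[A=3072/1277 B=2048/1277 D=512/263] → run B
t=10: vr[A=3072/1277 B=3072/1277 D=512/263] → run D
t=11: vr[A=3072/1277 B=3072/1277 D=1024/263] → run A
t=12: vr[A=4096/1277 B=3072/1277 D=1024/263] → run B
t=13: vr[A=4096/1277 B=4096/1277 D=1024/263] → run A
t=14: vr[A=5120/1277 B=4096/1277 D=1024/263] → run B
t=15: vr[A=5120/1277 D=1024/263] → run D
t=16: vr[A=5120/1277 D=1536/263] → run A
t=17: vr[A=6144/1277 D=1536/263] → run A
t=18: vr[D=1536/263] → run D
t=19: vr[D=2048/263] → run D
t=20: vr[D=2560/263] → run D
t=21: (idle)

running at tick 15 = D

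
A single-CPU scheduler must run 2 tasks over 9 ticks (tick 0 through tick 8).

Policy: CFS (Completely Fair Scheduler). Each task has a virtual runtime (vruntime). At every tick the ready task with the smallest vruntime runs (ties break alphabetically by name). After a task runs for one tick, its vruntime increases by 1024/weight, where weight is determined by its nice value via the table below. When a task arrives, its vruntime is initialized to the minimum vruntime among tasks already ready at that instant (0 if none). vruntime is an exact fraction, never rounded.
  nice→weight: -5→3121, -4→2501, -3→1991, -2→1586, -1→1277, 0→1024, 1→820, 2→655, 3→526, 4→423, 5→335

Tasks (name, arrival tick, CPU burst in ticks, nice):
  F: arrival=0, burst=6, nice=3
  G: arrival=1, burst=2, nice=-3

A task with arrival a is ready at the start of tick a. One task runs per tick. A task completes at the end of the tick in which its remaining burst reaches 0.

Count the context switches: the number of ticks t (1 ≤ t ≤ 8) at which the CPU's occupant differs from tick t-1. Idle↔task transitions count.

t=0: vr[F=0] → run F
t=1: vr[F=512/263 G=512/263] → run F
t=2: vr[F=1024/263 G=512/263] → run G
t=3: vr[F=1024/263 G=1288704/523633] → run G
t=4: vr[F=1024/263] → run F
t=5: vr[F=1536/263] → run F
t=6: vr[F=2048/263] → run F
t=7: vr[F=2560/263] → run F
t=8: (idle)

context switches = 3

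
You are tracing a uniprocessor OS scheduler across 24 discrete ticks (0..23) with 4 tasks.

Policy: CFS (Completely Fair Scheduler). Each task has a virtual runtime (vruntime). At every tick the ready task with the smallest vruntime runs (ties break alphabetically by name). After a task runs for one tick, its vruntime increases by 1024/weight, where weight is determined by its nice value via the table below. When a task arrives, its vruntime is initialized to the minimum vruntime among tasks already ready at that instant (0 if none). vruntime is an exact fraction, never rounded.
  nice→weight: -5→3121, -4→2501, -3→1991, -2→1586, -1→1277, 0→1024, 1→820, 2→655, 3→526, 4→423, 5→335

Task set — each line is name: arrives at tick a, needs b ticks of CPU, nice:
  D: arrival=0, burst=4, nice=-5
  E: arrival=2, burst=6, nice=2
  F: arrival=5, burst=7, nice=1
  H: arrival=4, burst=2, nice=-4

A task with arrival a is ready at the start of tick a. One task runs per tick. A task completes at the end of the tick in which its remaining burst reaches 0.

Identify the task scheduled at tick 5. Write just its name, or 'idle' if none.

running at tick 5 = F

t=0: vr[D=0] → run D
t=1: vr[D=1024/3121] → run D
t=2: vr[D=2048/3121 E=2048/3121] → run D
t=3: vr[D=3072/3121 E=2048/3121] → run E
t=4: vr[D=3072/3121 E=4537344/2044255 H=3072/3121] → run D
t=5: vr[E=4537344/2044255 F=3072/3121 H=3072/3121] → run F
t=6: vr[E=4537344/2044255 F=1428736/639805 H=3072/3121] → run H
t=7: vr[E=4537344/2044255 F=1428736/639805 H=10878976/7805621] → run H
t=8: vr[E=4537344/2044255 F=1428736/639805] → run E
t=9: vr[E=7733248/2044255 F=1428736/639805] → run F
t=10: vr[E=7733248/2044255 F=2227712/639805] → run F
t=11: vr[E=7733248/2044255 F=3026688/639805] → run E
t=12: vr[E=10929152/2044255 F=3026688/639805] → run F
t=13: vr[E=10929152/2044255 F=3825664/639805] → run E
t=14: vr[E=14125056/2044255 F=3825664/639805] → run F
t=15: vr[E=14125056/2044255 F=924928/127961] → run E
t=16: vr[E=3464192/408851 F=924928/127961] → run F
t=17: vr[E=3464192/408851 F=5423616/639805] → run E
t=18: vr[F=5423616/639805] → run F
t=19: (idle)
t=20: (idle)
t=21: (idle)
t=22: (idle)
t=23: (idle)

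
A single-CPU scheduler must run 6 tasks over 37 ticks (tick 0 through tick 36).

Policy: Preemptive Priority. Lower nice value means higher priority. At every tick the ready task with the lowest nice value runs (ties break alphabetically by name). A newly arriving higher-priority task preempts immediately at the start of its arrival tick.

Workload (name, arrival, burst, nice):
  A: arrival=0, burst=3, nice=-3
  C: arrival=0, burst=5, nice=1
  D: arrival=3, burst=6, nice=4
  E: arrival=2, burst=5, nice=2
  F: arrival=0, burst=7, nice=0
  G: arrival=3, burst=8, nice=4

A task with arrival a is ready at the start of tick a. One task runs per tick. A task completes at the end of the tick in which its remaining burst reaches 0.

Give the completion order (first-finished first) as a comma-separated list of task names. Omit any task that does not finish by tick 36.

completion order = A, F, C, E, D, G

t=0: ready={A,C,F} → run A
t=1: ready={A,C,F} → run A
t=2: ready={A,C,E,F} → run A
t=3: ready={C,D,E,F,G} → run F
t=4: ready={C,D,E,F,G} → run F
t=5: ready={C,D,E,F,G} → run F
t=6: ready={C,D,E,F,G} → run F
t=7: ready={C,D,E,F,G} → run F
t=8: ready={C,D,E,F,G} → run F
t=9: ready={C,D,E,F,G} → run F
t=10: ready={C,D,E,G} → run C
t=11: ready={C,D,E,G} → run C
t=12: ready={C,D,E,G} → run C
t=13: ready={C,D,E,G} → run C
t=14: ready={C,D,E,G} → run C
t=15: ready={D,E,G} → run E
t=16: ready={D,E,G} → run E
t=17: ready={D,E,G} → run E
t=18: ready={D,E,G} → run E
t=19: ready={D,E,G} → run E
t=20: ready={D,G} → run D
t=21: ready={D,G} → run D
t=22: ready={D,G} → run D
t=23: ready={D,G} → run D
t=24: ready={D,G} → run D
t=25: ready={D,G} → run D
t=26: ready={G} → run G
t=27: ready={G} → run G
t=28: ready={G} → run G
t=29: ready={G} → run G
t=30: ready={G} → run G
t=31: ready={G} → run G
t=32: ready={G} → run G
t=33: ready={G} → run G
t=34: (idle)
t=35: (idle)
t=36: (idle)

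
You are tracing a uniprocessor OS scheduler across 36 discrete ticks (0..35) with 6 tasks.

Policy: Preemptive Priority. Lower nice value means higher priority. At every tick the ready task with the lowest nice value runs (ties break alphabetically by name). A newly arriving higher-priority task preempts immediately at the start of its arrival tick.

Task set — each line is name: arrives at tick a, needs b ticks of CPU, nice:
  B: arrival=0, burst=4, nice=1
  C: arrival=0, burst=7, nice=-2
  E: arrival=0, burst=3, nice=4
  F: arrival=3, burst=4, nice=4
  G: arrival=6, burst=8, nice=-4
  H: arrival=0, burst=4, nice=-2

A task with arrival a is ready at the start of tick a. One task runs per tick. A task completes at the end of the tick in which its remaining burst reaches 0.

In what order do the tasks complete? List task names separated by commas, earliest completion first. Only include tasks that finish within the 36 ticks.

t=0: ready={B,C,E,H} → run C
t=1: ready={B,C,E,H} → run C
t=2: ready={B,C,E,H} → run C
t=3: ready={B,C,E,F,H} → run C
t=4: ready={B,C,E,F,H} → run C
t=5: ready={B,C,E,F,H} → run C
t=6: ready={B,C,E,F,G,H} → run G
t=7: ready={B,C,E,F,G,H} → run G
t=8: ready={B,C,E,F,G,H} → run G
t=9: ready={B,C,E,F,G,H} → run G
t=10: ready={B,C,E,F,G,H} → run G
t=11: ready={B,C,E,F,G,H} → run G
t=12: ready={B,C,E,F,G,H} → run G
t=13: ready={B,C,E,F,G,H} → run G
t=14: ready={B,C,E,F,H} → run C
t=15: ready={B,E,F,H} → run H
t=16: ready={B,E,F,H} → run H
t=17: ready={B,E,F,H} → run H
t=18: ready={B,E,F,H} → run H
t=19: ready={B,E,F} → run B
t=20: ready={B,E,F} → run B
t=21: ready={B,E,F} → run B
t=22: ready={B,E,F} → run B
t=23: ready={E,F} → run E
t=24: ready={E,F} → run E
t=25: ready={E,F} → run E
t=26: ready={F} → run F
t=27: ready={F} → run F
t=28: ready={F} → run F
t=29: ready={F} → run F
t=30: (idle)
t=31: (idle)
t=32: (idle)
t=33: (idle)
t=34: (idle)
t=35: (idle)

completion order = G, C, H, B, E, F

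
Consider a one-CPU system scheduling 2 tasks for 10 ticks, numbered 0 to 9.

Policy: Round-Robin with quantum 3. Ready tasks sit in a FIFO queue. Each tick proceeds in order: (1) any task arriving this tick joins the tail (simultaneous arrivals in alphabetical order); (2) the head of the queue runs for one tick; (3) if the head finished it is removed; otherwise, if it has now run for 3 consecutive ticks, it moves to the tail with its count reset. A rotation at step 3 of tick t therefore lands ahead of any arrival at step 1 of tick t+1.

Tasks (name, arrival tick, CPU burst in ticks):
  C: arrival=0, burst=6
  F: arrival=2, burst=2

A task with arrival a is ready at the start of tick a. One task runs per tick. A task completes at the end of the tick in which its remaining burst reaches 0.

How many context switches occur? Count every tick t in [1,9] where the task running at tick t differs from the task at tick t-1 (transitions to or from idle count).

context switches = 3

t=0: queue=[C] q_used=0 → run C
t=1: queue=[C] q_used=1 → run C
t=2: queue=[C,F] q_used=2 → run C
t=3: queue=[F,C] q_used=0 → run F
t=4: queue=[F,C] q_used=1 → run F
t=5: queue=[C] q_used=0 → run C
t=6: queue=[C] q_used=1 → run C
t=7: queue=[C] q_used=2 → run C
t=8: (idle)
t=9: (idle)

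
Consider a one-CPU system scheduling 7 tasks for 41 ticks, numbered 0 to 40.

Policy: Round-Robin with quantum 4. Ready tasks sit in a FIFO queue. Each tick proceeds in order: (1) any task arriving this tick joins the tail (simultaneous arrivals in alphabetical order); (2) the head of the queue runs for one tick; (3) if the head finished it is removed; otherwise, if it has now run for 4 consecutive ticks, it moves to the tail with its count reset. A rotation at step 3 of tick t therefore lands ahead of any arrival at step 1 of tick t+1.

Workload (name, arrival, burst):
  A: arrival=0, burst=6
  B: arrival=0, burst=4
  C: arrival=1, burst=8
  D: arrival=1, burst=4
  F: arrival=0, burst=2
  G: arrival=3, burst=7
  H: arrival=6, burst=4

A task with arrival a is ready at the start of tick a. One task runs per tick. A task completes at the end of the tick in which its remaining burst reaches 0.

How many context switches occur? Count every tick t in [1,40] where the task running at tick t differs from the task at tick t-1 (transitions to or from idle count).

context switches = 10

t=0: queue=[A,B,F] q_used=0 → run A
t=1: queue=[A,B,F,C,D] q_used=1 → run A
t=2: queue=[A,B,F,C,D] q_used=2 → run A
t=3: queue=[A,B,F,C,D,G] q_used=3 → run A
t=4: queue=[B,F,C,D,G,A] q_used=0 → run B
t=5: queue=[B,F,C,D,G,A] q_used=1 → run B
t=6: queue=[B,F,C,D,G,A,H] q_used=2 → run B
t=7: queue=[B,F,C,D,G,A,H] q_used=3 → run B
t=8: queue=[F,C,D,G,A,H] q_used=0 → run F
t=9: queue=[F,C,D,G,A,H] q_used=1 → run F
t=10: queue=[C,D,G,A,H] q_used=0 → run C
t=11: queue=[C,D,G,A,H] q_used=1 → run C
t=12: queue=[C,D,G,A,H] q_used=2 → run C
t=13: queue=[C,D,G,A,H] q_used=3 → run C
t=14: queue=[D,G,A,H,C] q_used=0 → run D
t=15: queue=[D,G,A,H,C] q_used=1 → run D
t=16: queue=[D,G,A,H,C] q_used=2 → run D
t=17: queue=[D,G,A,H,C] q_used=3 → run D
t=18: queue=[G,A,H,C] q_used=0 → run G
t=19: queue=[G,A,H,C] q_used=1 → run G
t=20: queue=[G,A,H,C] q_used=2 → run G
t=21: queue=[G,A,H,C] q_used=3 → run G
t=22: queue=[A,H,C,G] q_used=0 → run A
t=23: queue=[A,H,C,G] q_used=1 → run A
t=24: queue=[H,C,G] q_used=0 → run H
t=25: queue=[H,C,G] q_used=1 → run H
t=26: queue=[H,C,G] q_used=2 → run H
t=27: queue=[H,C,G] q_used=3 → run H
t=28: queue=[C,G] q_used=0 → run C
t=29: queue=[C,G] q_used=1 → run C
t=30: queue=[C,G] q_used=2 → run C
t=31: queue=[C,G] q_used=3 → run C
t=32: queue=[G] q_used=0 → run G
t=33: queue=[G] q_used=1 → run G
t=34: queue=[G] q_used=2 → run G
t=35: (idle)
t=36: (idle)
t=37: (idle)
t=38: (idle)
t=39: (idle)
t=40: (idle)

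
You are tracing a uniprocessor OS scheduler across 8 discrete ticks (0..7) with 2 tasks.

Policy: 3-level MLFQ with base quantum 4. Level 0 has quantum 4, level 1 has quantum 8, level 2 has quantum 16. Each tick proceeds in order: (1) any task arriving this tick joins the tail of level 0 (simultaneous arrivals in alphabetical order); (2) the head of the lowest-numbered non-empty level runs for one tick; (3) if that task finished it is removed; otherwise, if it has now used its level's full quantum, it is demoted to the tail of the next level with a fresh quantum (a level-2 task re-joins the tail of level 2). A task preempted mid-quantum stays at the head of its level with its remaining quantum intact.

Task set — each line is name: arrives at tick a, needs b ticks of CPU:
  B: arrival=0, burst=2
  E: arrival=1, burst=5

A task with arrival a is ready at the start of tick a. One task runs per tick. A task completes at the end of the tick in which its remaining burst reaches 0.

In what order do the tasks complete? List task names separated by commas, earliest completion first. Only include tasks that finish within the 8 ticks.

t=0: L0/L1/L2 = B/-/- → run B
t=1: L0/L1/L2 = BE/-/- → run B
t=2: L0/L1/L2 = E/-/- → run E
t=3: L0/L1/L2 = E/-/- → run E
t=4: L0/L1/L2 = E/-/- → run E
t=5: L0/L1/L2 = E/-/- → run E
t=6: L0/L1/L2 = -/E/- → run E
t=7: (idle)

completion order = B, E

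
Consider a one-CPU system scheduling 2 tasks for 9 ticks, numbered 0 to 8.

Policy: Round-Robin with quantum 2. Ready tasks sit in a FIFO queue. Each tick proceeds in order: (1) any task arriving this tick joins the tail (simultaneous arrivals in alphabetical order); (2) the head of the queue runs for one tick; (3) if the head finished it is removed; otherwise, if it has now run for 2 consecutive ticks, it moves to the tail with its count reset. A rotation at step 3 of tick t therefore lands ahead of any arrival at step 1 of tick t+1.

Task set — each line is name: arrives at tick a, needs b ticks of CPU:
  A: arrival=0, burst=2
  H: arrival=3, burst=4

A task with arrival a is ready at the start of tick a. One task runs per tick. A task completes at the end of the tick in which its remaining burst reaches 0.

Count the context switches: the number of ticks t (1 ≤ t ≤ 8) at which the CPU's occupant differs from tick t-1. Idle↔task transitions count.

t=0: queue=[A] q_used=0 → run A
t=1: queue=[A] q_used=1 → run A
t=2: (idle)
t=3: queue=[H] q_used=0 → run H
t=4: queue=[H] q_used=1 → run H
t=5: queue=[H] q_used=0 → run H
t=6: queue=[H] q_used=1 → run H
t=7: (idle)
t=8: (idle)

context switches = 3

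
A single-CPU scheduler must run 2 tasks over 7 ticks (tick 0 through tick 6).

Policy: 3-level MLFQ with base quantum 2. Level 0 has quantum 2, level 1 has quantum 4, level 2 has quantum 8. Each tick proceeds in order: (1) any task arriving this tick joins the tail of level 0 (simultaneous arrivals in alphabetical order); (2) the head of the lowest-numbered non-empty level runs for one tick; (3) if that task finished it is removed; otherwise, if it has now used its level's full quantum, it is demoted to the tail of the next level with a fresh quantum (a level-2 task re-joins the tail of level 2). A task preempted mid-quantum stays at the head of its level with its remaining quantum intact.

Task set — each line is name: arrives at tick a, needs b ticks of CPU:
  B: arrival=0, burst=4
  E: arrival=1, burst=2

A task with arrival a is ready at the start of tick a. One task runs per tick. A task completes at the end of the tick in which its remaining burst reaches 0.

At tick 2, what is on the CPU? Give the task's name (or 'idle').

t=0: L0/L1/L2 = B/-/- → run B
t=1: L0/L1/L2 = BE/-/- → run B
t=2: L0/L1/L2 = E/B/- → run E
t=3: L0/L1/L2 = E/B/- → run E
t=4: L0/L1/L2 = -/B/- → run B
t=5: L0/L1/L2 = -/B/- → run B
t=6: (idle)

running at tick 2 = E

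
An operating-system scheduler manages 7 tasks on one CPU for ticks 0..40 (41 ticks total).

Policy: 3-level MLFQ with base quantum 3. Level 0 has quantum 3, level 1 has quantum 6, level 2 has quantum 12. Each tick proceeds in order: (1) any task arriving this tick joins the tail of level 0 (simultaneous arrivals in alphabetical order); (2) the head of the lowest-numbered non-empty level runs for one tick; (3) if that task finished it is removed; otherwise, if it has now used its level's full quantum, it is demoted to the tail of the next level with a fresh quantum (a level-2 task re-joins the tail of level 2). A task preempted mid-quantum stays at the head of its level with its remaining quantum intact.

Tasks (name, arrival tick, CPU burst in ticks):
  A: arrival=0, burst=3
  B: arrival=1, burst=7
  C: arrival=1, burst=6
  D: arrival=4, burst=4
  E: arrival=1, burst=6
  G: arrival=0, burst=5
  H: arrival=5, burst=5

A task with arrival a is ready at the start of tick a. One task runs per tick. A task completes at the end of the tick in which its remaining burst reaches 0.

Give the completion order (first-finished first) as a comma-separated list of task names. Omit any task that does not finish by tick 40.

t=0: L0/L1/L2 = AG/-/- → run A
t=1: L0/L1/L2 = AGBCE/-/- → run A
t=2: L0/L1/L2 = AGBCE/-/- → run A
t=3: L0/L1/L2 = GBCE/-/- → run G
t=4: L0/L1/L2 = GBCED/-/- → run G
t=5: L0/L1/L2 = GBCEDH/-/- → run G
t=6: L0/L1/L2 = BCEDH/G/- → run B
t=7: L0/L1/L2 = BCEDH/G/- → run B
t=8: L0/L1/L2 = BCEDH/G/- → run B
t=9: L0/L1/L2 = CEDH/GB/- → run C
t=10: L0/L1/L2 = CEDH/GB/- → run C
t=11: L0/L1/L2 = CEDH/GB/- → run C
t=12: L0/L1/L2 = EDH/GBC/- → run E
t=13: L0/L1/L2 = EDH/GBC/- → run E
t=14: L0/L1/L2 = EDH/GBC/- → run E
t=15: L0/L1/L2 = DH/GBCE/- → run D
t=16: L0/L1/L2 = DH/GBCE/- → run D
t=17: L0/L1/L2 = DH/GBCE/- → run D
t=18: L0/L1/L2 = H/GBCED/- → run H
t=19: L0/L1/L2 = H/GBCED/- → run H
t=20: L0/L1/L2 = H/GBCED/- → run H
t=21: L0/L1/L2 = -/GBCEDH/- → run G
t=22: L0/L1/L2 = -/GBCEDH/- → run G
t=23: L0/L1/L2 = -/BCEDH/- → run B
t=24: L0/L1/L2 = -/BCEDH/- → run B
t=25: L0/L1/L2 = -/BCEDH/- → run B
t=26: L0/L1/L2 = -/BCEDH/- → run B
t=27: L0/L1/L2 = -/CEDH/- → run C
t=28: L0/L1/L2 = -/CEDH/- → run C
t=29: L0/L1/L2 = -/CEDH/- → run C
t=30: L0/L1/L2 = -/EDH/- → run E
t=31: L0/L1/L2 = -/EDH/- → run E
t=32: L0/L1/L2 = -/EDH/- → run E
t=33: L0/L1/L2 = -/DH/- → run D
t=34: L0/L1/L2 = -/H/- → run H
t=35: L0/L1/L2 = -/H/- → run H
t=36: (idle)
t=37: (idle)
t=38: (idle)
t=39: (idle)
t=40: (idle)

completion order = A, G, B, C, E, D, H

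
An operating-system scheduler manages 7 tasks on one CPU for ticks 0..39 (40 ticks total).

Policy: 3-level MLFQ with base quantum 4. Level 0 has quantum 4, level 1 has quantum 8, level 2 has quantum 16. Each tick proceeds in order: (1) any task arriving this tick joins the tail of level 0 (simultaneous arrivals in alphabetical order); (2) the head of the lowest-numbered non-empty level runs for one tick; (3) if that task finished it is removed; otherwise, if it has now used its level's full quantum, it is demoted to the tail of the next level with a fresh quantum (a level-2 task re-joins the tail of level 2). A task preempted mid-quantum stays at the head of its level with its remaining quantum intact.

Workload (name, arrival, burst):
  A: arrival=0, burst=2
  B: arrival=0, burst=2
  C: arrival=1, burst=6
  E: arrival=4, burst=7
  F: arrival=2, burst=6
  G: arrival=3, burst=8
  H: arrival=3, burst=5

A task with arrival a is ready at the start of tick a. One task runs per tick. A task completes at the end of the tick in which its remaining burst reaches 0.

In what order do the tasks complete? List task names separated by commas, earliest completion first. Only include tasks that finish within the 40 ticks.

t=0: L0/L1/L2 = AB/-/- → run A
t=1: L0/L1/L2 = ABC/-/- → run A
t=2: L0/L1/L2 = BCF/-/- → run B
t=3: L0/L1/L2 = BCFGH/-/- → run B
t=4: L0/L1/L2 = CFGHE/-/- → run C
t=5: L0/L1/L2 = CFGHE/-/- → run C
t=6: L0/L1/L2 = CFGHE/-/- → run C
t=7: L0/L1/L2 = CFGHE/-/- → run C
t=8: L0/L1/L2 = FGHE/C/- → run F
t=9: L0/L1/L2 = FGHE/C/- → run F
t=10: L0/L1/L2 = FGHE/C/- → run F
t=11: L0/L1/L2 = FGHE/C/- → run F
t=12: L0/L1/L2 = GHE/CF/- → run G
t=13: L0/L1/L2 = GHE/CF/- → run G
t=14: L0/L1/L2 = GHE/CF/- → run G
t=15: L0/L1/L2 = GHE/CF/- → run G
t=16: L0/L1/L2 = HE/CFG/- → run H
t=17: L0/L1/L2 = HE/CFG/- → run H
t=18: L0/L1/L2 = HE/CFG/- → run H
t=19: L0/L1/L2 = HE/CFG/- → run H
t=20: L0/L1/L2 = E/CFGH/- → run E
t=21: L0/L1/L2 = E/CFGH/- → run E
t=22: L0/L1/L2 = E/CFGH/- → run E
t=23: L0/L1/L2 = E/CFGH/- → run E
t=24: L0/L1/L2 = -/CFGHE/- → run C
t=25: L0/L1/L2 = -/CFGHE/- → run C
t=26: L0/L1/L2 = -/FGHE/- → run F
t=27: L0/L1/L2 = -/FGHE/- → run F
t=28: L0/L1/L2 = -/GHE/- → run G
t=29: L0/L1/L2 = -/GHE/- → run G
t=30: L0/L1/L2 = -/GHE/- → run G
t=31: L0/L1/L2 = -/GHE/- → run G
t=32: L0/L1/L2 = -/HE/- → run H
t=33: L0/L1/L2 = -/E/- → run E
t=34: L0/L1/L2 = -/E/- → run E
t=35: L0/L1/L2 = -/E/- → run E
t=36: (idle)
t=37: (idle)
t=38: (idle)
t=39: (idle)

completion order = A, B, C, F, G, H, E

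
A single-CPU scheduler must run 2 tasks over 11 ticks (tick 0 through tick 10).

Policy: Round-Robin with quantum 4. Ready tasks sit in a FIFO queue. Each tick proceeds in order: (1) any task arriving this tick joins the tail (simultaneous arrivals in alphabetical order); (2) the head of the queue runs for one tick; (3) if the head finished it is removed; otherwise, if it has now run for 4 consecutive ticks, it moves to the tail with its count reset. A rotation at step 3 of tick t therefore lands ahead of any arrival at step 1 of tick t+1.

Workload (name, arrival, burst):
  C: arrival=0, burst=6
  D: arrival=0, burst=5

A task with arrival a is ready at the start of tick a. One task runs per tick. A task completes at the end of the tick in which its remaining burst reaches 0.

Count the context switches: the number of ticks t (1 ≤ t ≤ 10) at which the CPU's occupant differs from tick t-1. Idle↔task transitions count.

context switches = 3

t=0: queue=[C,D] q_used=0 → run C
t=1: queue=[C,D] q_used=1 → run C
t=2: queue=[C,D] q_used=2 → run C
t=3: queue=[C,D] q_used=3 → run C
t=4: queue=[D,C] q_used=0 → run D
t=5: queue=[D,C] q_used=1 → run D
t=6: queue=[D,C] q_used=2 → run D
t=7: queue=[D,C] q_used=3 → run D
t=8: queue=[C,D] q_used=0 → run C
t=9: queue=[C,D] q_used=1 → run C
t=10: queue=[D] q_used=0 → run D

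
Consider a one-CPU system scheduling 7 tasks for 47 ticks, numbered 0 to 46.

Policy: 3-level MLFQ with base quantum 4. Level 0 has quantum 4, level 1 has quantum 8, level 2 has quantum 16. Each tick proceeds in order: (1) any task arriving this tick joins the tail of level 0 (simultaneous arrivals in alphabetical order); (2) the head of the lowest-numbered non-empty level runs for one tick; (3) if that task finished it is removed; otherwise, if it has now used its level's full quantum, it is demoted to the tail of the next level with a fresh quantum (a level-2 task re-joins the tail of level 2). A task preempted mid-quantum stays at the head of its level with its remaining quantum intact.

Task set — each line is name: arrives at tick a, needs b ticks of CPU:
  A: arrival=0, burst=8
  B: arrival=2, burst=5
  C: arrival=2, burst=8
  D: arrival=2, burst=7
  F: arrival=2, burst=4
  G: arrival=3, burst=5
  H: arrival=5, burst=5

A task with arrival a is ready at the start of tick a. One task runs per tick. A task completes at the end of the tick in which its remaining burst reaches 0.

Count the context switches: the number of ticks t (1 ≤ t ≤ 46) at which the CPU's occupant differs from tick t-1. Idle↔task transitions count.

t=0: L0/L1/L2 = A/-/- → run A
t=1: L0/L1/L2 = A/-/- → run A
t=2: L0/L1/L2 = ABCDF/-/- → run A
t=3: L0/L1/L2 = ABCDFG/-/- → run A
t=4: L0/L1/L2 = BCDFG/A/- → run B
t=5: L0/L1/L2 = BCDFGH/A/- → run B
t=6: L0/L1/L2 = BCDFGH/A/- → run B
t=7: L0/L1/L2 = BCDFGH/A/- → run B
t=8: L0/L1/L2 = CDFGH/AB/- → run C
t=9: L0/L1/L2 = CDFGH/AB/- → run C
t=10: L0/L1/L2 = CDFGH/AB/- → run C
t=11: L0/L1/L2 = CDFGH/AB/- → run C
t=12: L0/L1/L2 = DFGH/ABC/- → run D
t=13: L0/L1/L2 = DFGH/ABC/- → run D
t=14: L0/L1/L2 = DFGH/ABC/- → run D
t=15: L0/L1/L2 = DFGH/ABC/- → run D
t=16: L0/L1/L2 = FGH/ABCD/- → run F
t=17: L0/L1/L2 = FGH/ABCD/- → run F
t=18: L0/L1/L2 = FGH/ABCD/- → run F
t=19: L0/L1/L2 = FGH/ABCD/- → run F
t=20: L0/L1/L2 = GH/ABCD/- → run G
t=21: L0/L1/L2 = GH/ABCD/- → run G
t=22: L0/L1/L2 = GH/ABCD/- → run G
t=23: L0/L1/L2 = GH/ABCD/- → run G
t=24: L0/L1/L2 = H/ABCDG/- → run H
t=25: L0/L1/L2 = H/ABCDG/- → run H
t=26: L0/L1/L2 = H/ABCDG/- → run H
t=27: L0/L1/L2 = H/ABCDG/- → run H
t=28: L0/L1/L2 = -/ABCDGH/- → run A
t=29: L0/L1/L2 = -/ABCDGH/- → run A
t=30: L0/L1/L2 = -/ABCDGH/- → run A
t=31: L0/L1/L2 = -/ABCDGH/- → run A
t=32: L0/L1/L2 = -/BCDGH/- → run B
t=33: L0/L1/L2 = -/CDGH/- → run C
t=34: L0/L1/L2 = -/CDGH/- → run C
t=35: L0/L1/L2 = -/CDGH/- → run C
t=36: L0/L1/L2 = -/CDGH/- → run C
t=37: L0/L1/L2 = -/DGH/- → run D
t=38: L0/L1/L2 = -/DGH/- → run D
t=39: L0/L1/L2 = -/DGH/- → run D
t=40: L0/L1/L2 = -/GH/- → run G
t=41: L0/L1/L2 = -/H/- → run H
t=42: (idle)
t=43: (idle)
t=44: (idle)
t=45: (idle)
t=46: (idle)

context switches = 13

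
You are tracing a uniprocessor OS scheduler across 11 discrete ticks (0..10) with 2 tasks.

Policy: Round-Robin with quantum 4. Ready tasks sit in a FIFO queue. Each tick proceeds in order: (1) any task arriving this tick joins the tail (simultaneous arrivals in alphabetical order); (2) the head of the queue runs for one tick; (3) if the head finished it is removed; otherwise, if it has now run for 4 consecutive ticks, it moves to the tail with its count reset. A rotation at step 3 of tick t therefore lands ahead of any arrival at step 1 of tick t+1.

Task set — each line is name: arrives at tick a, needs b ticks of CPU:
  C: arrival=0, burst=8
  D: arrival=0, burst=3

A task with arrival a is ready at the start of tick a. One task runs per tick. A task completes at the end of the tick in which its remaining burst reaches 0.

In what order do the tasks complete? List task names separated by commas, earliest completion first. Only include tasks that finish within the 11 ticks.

completion order = D, C

t=0: queue=[C,D] q_used=0 → run C
t=1: queue=[C,D] q_used=1 → run C
t=2: queue=[C,D] q_used=2 → run C
t=3: queue=[C,D] q_used=3 → run C
t=4: queue=[D,C] q_used=0 → run D
t=5: queue=[D,C] q_used=1 → run D
t=6: queue=[D,C] q_used=2 → run D
t=7: queue=[C] q_used=0 → run C
t=8: queue=[C] q_used=1 → run C
t=9: queue=[C] q_used=2 → run C
t=10: queue=[C] q_used=3 → run C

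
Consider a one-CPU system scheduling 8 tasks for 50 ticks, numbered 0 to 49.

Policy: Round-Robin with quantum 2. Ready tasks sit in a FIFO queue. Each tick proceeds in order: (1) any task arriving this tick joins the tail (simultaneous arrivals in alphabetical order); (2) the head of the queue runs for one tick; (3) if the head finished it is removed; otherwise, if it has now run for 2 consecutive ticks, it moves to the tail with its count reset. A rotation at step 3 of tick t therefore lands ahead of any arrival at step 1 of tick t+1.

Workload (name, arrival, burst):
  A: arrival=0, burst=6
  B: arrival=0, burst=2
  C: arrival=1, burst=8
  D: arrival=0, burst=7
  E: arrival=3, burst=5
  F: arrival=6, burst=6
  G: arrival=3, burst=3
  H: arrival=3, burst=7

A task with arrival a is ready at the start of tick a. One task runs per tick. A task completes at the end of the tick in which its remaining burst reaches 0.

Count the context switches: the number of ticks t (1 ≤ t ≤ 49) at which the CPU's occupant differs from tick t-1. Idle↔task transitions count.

context switches = 24

t=0: queue=[A,B,D] q_used=0 → run A
t=1: queue=[A,B,D,C] q_used=1 → run A
t=2: queue=[B,D,C,A] q_used=0 → run B
t=3: queue=[B,D,C,A,E,G,H] q_used=1 → run B
t=4: queue=[D,C,A,E,G,H] q_used=0 → run D
t=5: queue=[D,C,A,E,G,H] q_used=1 → run D
t=6: queue=[C,A,E,G,H,D,F] q_used=0 → run C
t=7: queue=[C,A,E,G,H,D,F] q_used=1 → run C
t=8: queue=[A,E,G,H,D,F,C] q_used=0 → run A
t=9: queue=[A,E,G,H,D,F,C] q_used=1 → run A
t=10: queue=[E,G,H,D,F,C,A] q_used=0 → run E
t=11: queue=[E,G,H,D,F,C,A] q_used=1 → run E
t=12: queue=[G,H,D,F,C,A,E] q_used=0 → run G
t=13: queue=[G,H,D,F,C,A,E] q_used=1 → run G
t=14: queue=[H,D,F,C,A,E,G] q_used=0 → run H
t=15: queue=[H,D,F,C,A,E,G] q_used=1 → run H
t=16: queue=[D,F,C,A,E,G,H] q_used=0 → run D
t=17: queue=[D,F,C,A,E,G,H] q_used=1 → run D
t=18: queue=[F,C,A,E,G,H,D] q_used=0 → run F
t=19: queue=[F,C,A,E,G,H,D] q_used=1 → run F
t=20: queue=[C,A,E,G,H,D,F] q_used=0 → run C
t=21: queue=[C,A,E,G,H,D,F] q_used=1 → run C
t=22: queue=[A,E,G,H,D,F,C] q_used=0 → run A
t=23: queue=[A,E,G,H,D,F,C] q_used=1 → run A
t=24: queue=[E,G,H,D,F,C] q_used=0 → run E
t=25: queue=[E,G,H,D,F,C] q_used=1 → run E
t=26: queue=[G,H,D,F,C,E] q_used=0 → run G
t=27: queue=[H,D,F,C,E] q_used=0 → run H
t=28: queue=[H,D,F,C,E] q_used=1 → run H
t=29: queue=[D,F,C,E,H] q_used=0 → run D
t=30: queue=[D,F,C,E,H] q_used=1 → run D
t=31: queue=[F,C,E,H,D] q_used=0 → run F
t=32: queue=[F,C,E,H,D] q_used=1 → run F
t=33: queue=[C,E,H,D,F] q_used=0 → run C
t=34: queue=[C,E,H,D,F] q_used=1 → run C
t=35: queue=[E,H,D,F,C] q_used=0 → run E
t=36: queue=[H,D,F,C] q_used=0 → run H
t=37: queue=[H,D,F,C] q_used=1 → run H
t=38: queue=[D,F,C,H] q_used=0 → run D
t=39: queue=[F,C,H] q_used=0 → run F
t=40: queue=[F,C,H] q_used=1 → run F
t=41: queue=[C,H] q_used=0 → run C
t=42: queue=[C,H] q_used=1 → run C
t=43: queue=[H] q_used=0 → run H
t=44: (idle)
t=45: (idle)
t=46: (idle)
t=47: (idle)
t=48: (idle)
t=49: (idle)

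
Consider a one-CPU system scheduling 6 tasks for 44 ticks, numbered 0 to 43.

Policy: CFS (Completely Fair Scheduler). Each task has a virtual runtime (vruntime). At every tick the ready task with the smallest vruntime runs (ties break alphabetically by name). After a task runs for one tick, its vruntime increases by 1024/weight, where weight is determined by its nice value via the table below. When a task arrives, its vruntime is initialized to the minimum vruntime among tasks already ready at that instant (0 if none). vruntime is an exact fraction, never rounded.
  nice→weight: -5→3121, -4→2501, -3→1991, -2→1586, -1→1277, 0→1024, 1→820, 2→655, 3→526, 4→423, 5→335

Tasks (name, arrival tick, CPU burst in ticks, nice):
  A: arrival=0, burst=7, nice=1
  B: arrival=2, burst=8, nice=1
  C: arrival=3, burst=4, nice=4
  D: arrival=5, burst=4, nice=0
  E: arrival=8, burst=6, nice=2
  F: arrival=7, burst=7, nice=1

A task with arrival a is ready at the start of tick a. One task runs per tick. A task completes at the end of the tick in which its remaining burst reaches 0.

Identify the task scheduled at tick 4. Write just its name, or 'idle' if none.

t=0: vr[A=0] → run A
t=1: vr[A=256/205] → run A
t=2: vr[A=512/205 B=512/205] → run A
t=3: vr[A=768/205 B=512/205 C=512/205] → run B
t=4: vr[A=768/205 B=768/205 C=512/205] → run C
t=5: vr[A=768/205 B=768/205 C=426496/86715 D=768/205] → run A
t=6: vr[A=1024/205 B=768/205 C=426496/86715 D=768/205] → run B
t=7: vr[A=1024/205 B=1024/205 C=426496/86715 D=768/205 F=768/205] → run D
t=8: vr[A=1024/205 B=1024/205 C=426496/86715 D=973/205 E=768/205 F=768/205] → run E
t=9: vr[A=1024/205 B=1024/205 C=426496/86715 D=973/205 E=142592/26855 F=768/205] → run F
t=10: vr[A=1024/205 B=1024/205 C=426496/86715 D=973/205 E=142592/26855 F=1024/205] → run D
t=11: vr[A=1024/205 B=1024/205 C=426496/86715 D=1178/205 E=142592/26855 F=1024/205] → run C
t=12: vr[A=1024/205 B=1024/205 C=636416/86715 D=1178/205 E=142592/26855 F=1024/205] → run A
t=13: vr[A=256/41 B=1024/205 C=636416/86715 D=1178/205 E=142592/26855 F=1024/205] → run B
t=14: vr[A=256/41 B=256/41 C=636416/86715 D=1178/205 E=142592/26855 F=1024/205] → run F
t=15: vr[A=256/41 B=256/41 C=636416/86715 D=1178/205 E=142592/26855 F=256/41] → run E
t=16: vr[A=256/41 B=256/41 C=636416/86715 D=1178/205 E=184576/26855 F=256/41] → run D
t=17: vr[A=256/41 B=256/41 C=636416/86715 D=1383/205 E=184576/26855 F=256/41] → run A
t=18: vr[A=1536/205 B=256/41 C=636416/86715 D=1383/205 E=184576/26855 F=256/41] → run B
t=19: vr[A=1536/205 B=1536/205 C=636416/86715 D=1383/205 E=184576/26855 F=256/41] → run F
t=20: vr[A=1536/205 B=1536/205 C=636416/86715 D=1383/205 E=184576/26855 F=1536/205] → run D
t=21: vr[A=1536/205 B=1536/205 C=636416/86715 E=184576/26855 F=1536/205] → run E
t=22: vr[A=1536/205 B=1536/205 C=636416/86715 E=45312/5371 F=1536/205] → run C
t=23: vr[A=1536/205 B=1536/205 C=282112/28905 E=45312/5371 F=1536/205] → run A
t=24: vr[B=1536/205 C=282112/28905 E=45312/5371 F=1536/205] → run B
t=25: vr[B=1792/205 C=282112/28905 E=45312/5371 F=1536/205] → run F
t=26: vr[B=1792/205 C=282112/28905 E=45312/5371 F=1792/205] → run E
t=27: vr[B=1792/205 C=282112/28905 E=268544/26855 F=1792/205] → run B
t=28: vr[B=2048/205 C=282112/28905 E=268544/26855 F=1792/205] → run F
t=29: vr[B=2048/205 C=282112/28905 E=268544/26855 F=2048/205] → run C
t=30: vr[B=2048/205 E=268544/26855 F=2048/205] → run B
t=31: vr[B=2304/205 E=268544/26855 F=2048/205] → run F
t=32: vr[B=2304/205 E=268544/26855 F=2304/205] → run E
t=33: vr[B=2304/205 E=310528/26855 F=2304/205] → run B
t=34: vr[E=310528/26855 F=2304/205] → run F
t=35: vr[E=310528/26855] → run E
t=36: (idle)
t=37: (idle)
t=38: (idle)
t=39: (idle)
t=40: (idle)
t=41: (idle)
t=42: (idle)
t=43: (idle)

running at tick 4 = C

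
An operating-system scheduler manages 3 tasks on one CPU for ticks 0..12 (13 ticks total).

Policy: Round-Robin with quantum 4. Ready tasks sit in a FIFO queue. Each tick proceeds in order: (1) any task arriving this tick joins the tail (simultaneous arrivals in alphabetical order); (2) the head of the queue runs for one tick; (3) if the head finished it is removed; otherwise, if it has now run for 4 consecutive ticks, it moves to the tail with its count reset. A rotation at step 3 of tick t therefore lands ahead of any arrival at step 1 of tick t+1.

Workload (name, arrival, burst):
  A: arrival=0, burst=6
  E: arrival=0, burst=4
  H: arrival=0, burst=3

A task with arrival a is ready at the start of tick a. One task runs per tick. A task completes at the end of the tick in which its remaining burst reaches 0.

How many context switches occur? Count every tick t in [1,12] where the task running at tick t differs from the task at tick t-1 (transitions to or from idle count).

t=0: queue=[A,E,H] q_used=0 → run A
t=1: queue=[A,E,H] q_used=1 → run A
t=2: queue=[A,E,H] q_used=2 → run A
t=3: queue=[A,E,H] q_used=3 → run A
t=4: queue=[E,H,A] q_used=0 → run E
t=5: queue=[E,H,A] q_used=1 → run E
t=6: queue=[E,H,A] q_used=2 → run E
t=7: queue=[E,H,A] q_used=3 → run E
t=8: queue=[H,A] q_used=0 → run H
t=9: queue=[H,A] q_used=1 → run H
t=10: queue=[H,A] q_used=2 → run H
t=11: queue=[A] q_used=0 → run A
t=12: queue=[A] q_used=1 → run A

context switches = 3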